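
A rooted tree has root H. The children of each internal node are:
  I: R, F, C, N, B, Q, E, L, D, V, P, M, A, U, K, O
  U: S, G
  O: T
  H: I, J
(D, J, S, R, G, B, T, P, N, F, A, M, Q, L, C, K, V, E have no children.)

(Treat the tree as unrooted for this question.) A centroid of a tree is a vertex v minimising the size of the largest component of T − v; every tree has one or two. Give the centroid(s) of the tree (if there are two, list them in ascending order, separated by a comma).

I

Delete I: the remaining components have sizes 3, 2, 2, 1, 1, 1, 1, 1, 1, 1, 1, 1, 1, 1, 1, 1, 1. Max 3 ≤ 11, so I is a centroid.
Every other node leaves some component of size > 11, so the centroid is unique.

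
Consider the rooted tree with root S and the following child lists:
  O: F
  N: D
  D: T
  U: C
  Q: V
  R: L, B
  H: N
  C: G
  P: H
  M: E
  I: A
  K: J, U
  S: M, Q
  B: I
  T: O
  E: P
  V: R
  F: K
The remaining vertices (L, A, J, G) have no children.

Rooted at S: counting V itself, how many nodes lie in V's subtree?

The subtree rooted at V contains: V, R, L, B, I, A — 6 nodes.

6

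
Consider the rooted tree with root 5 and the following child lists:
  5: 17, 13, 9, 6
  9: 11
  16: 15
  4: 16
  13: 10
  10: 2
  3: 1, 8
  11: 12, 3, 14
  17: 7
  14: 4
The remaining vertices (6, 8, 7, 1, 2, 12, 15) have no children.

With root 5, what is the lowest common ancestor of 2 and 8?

5

Ancestors of 2 (toward the root): 2, 10, 13, 5.
Ancestors of 8: 8, 3, 11, 9, 5.
The deepest node appearing in both lists is 5.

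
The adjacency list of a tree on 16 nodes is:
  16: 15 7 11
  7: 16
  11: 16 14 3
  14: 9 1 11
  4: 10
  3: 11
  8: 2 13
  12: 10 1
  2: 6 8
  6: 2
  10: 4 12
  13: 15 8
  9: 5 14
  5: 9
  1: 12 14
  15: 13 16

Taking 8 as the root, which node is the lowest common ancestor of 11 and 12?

11

Path 11→root: 11 16 15 13 8; path 12→root: 12 1 14 11 16 15 13 8.
First common node: 11.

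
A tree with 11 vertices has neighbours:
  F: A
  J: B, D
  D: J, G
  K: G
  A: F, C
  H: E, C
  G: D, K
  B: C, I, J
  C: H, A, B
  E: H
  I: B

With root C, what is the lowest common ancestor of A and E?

C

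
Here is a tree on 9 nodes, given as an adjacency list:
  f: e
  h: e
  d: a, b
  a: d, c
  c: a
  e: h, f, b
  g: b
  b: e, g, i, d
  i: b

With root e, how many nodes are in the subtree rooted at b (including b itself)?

Descendants of b (including itself): b, d, g, i, a, c. That's 6.

6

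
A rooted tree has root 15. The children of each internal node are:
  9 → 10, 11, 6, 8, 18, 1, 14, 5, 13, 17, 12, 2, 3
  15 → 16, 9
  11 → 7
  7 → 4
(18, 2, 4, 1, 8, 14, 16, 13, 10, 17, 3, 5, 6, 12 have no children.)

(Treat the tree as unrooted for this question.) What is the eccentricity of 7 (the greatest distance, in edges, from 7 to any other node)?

A farthest node from 7 is 16.
The path 7-11-9-15-16 has 4 edges.

4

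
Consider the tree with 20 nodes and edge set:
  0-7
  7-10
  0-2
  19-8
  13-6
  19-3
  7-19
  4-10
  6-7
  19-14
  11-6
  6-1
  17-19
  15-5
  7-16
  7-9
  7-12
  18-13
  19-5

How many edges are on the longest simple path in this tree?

Starting from 15, a farthest node is 18 at distance 6.
One longest path: 15 - 5 - 19 - 7 - 6 - 13 - 18.
So the diameter is 6.

6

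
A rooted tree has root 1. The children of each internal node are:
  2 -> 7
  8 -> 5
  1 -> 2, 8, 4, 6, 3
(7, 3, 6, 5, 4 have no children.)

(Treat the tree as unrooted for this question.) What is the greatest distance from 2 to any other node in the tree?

3

A farthest node from 2 is 5.
The path 2–1–8–5 has 3 edges.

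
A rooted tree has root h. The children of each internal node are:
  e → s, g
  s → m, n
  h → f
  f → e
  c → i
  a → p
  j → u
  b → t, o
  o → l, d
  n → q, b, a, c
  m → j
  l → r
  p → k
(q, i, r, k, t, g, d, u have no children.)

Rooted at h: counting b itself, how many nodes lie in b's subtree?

Descendants of b (including itself): b, o, t, l, d, r. That's 6.

6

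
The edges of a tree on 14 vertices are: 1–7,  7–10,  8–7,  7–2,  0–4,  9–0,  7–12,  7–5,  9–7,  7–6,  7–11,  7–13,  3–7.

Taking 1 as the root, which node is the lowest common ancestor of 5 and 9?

Path 5→root: 5 7 1; path 9→root: 9 7 1.
First common node: 7.

7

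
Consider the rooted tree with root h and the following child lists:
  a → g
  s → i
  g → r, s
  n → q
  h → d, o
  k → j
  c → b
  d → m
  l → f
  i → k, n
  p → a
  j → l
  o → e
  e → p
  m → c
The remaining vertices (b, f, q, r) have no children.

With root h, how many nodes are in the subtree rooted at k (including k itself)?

4

The subtree rooted at k contains: k, j, l, f — 4 nodes.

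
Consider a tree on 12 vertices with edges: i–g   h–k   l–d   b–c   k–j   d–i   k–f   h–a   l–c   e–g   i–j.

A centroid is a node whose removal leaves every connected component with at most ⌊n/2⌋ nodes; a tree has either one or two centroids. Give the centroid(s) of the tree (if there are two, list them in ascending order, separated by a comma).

If i is removed the pieces have sizes 5, 4, 2, all ≤ ⌊12/2⌋ = 6.
Every other node leaves some component of size > 6, so the centroid is unique.

i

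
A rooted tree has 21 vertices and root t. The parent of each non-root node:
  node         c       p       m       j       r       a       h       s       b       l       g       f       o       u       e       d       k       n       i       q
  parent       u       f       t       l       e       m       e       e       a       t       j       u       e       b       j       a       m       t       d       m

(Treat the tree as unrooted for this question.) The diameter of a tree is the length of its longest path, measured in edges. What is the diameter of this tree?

BFS from s reaches p last, at distance 10; BFS from p confirms no node is farther.
Path: s - e - j - l - t - m - a - b - u - f - p.

10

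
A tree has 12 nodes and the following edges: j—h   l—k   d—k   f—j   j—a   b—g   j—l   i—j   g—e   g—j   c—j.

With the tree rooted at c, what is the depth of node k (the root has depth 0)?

Path from c to k: c → j → l → k, which has 3 edges.

3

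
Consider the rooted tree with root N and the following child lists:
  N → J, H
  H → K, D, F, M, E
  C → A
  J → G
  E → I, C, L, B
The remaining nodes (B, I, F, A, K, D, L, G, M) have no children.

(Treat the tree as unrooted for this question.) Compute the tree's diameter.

6

BFS from A reaches G last, at distance 6; BFS from G confirms no node is farther.
Path: A-C-E-H-N-J-G.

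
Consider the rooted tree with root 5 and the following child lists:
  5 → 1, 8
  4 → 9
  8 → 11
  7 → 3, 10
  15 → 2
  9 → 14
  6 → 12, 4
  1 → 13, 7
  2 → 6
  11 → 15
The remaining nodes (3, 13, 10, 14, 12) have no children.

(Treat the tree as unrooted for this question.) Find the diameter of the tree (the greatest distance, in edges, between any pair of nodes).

A longest path is 10 - 7 - 1 - 5 - 8 - 11 - 15 - 2 - 6 - 4 - 9 - 14, with 11 edges.

11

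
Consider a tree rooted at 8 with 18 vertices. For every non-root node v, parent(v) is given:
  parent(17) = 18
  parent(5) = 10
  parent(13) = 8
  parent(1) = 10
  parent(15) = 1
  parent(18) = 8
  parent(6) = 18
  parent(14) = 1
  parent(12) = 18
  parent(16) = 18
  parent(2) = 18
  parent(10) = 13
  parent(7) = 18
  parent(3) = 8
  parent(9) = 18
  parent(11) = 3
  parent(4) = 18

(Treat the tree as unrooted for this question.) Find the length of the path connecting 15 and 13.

3

15 – 1 – 10 – 13: 3 edges.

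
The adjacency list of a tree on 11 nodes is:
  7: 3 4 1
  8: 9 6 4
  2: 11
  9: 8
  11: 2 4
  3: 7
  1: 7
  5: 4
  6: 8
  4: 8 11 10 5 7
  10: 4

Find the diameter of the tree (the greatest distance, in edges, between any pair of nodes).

4

BFS from 6 reaches 2 last, at distance 4; BFS from 2 confirms no node is farther.
Path: 6–8–4–11–2.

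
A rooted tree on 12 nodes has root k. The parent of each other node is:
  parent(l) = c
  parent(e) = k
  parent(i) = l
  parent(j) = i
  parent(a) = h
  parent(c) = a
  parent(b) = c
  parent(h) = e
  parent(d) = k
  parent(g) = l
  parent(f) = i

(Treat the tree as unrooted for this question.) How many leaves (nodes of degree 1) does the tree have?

5

Degree-1 nodes: b, d, f, g, j — 5 of them.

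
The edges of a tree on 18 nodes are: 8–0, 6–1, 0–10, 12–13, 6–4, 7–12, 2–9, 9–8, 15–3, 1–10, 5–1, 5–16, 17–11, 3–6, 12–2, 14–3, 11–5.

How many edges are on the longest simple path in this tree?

Starting from 17, a farthest node is 13 at distance 10.
One longest path: 17-11-5-1-10-0-8-9-2-12-13.
So the diameter is 10.

10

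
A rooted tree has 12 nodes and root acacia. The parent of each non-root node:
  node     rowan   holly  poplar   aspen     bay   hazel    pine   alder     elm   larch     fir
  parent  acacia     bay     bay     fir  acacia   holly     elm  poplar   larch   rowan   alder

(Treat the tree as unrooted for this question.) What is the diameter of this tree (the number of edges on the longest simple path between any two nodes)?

A longest path is pine-elm-larch-rowan-acacia-bay-poplar-alder-fir-aspen, with 9 edges.

9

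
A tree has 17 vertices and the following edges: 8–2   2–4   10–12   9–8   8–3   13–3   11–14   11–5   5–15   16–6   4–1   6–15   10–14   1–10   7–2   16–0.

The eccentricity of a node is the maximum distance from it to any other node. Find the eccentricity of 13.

13

Distances from 13 peak at 13, attained at 0.
13-3-8-2-4-1-10-14-11-5-15-6-16-0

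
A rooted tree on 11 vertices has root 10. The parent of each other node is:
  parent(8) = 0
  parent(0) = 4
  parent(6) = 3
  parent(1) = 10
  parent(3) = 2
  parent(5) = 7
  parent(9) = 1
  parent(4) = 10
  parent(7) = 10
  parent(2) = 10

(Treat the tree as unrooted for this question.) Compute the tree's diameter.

BFS from 8 reaches 6 last, at distance 6; BFS from 6 confirms no node is farther.
Path: 8–0–4–10–2–3–6.

6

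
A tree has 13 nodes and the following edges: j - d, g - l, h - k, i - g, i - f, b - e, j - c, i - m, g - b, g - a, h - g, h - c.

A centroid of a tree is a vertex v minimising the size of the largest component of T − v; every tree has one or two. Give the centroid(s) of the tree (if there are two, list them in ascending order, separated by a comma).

g

Delete g: the remaining components have sizes 5, 3, 2, 1, 1. Max 5 ≤ 6, so g is a centroid.
No neighbour of g does as well, so g is the unique centroid.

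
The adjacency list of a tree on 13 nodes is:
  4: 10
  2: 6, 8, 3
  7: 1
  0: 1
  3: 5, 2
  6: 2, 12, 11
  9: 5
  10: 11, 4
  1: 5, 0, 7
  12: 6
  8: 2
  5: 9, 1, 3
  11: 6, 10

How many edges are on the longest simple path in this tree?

8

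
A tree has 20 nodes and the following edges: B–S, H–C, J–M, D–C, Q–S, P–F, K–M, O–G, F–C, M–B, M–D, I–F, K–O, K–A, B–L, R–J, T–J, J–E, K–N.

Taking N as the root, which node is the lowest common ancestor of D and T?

M

D's ancestor chain is D, M, K, N and T's is T, J, M, K, N; they first meet at M.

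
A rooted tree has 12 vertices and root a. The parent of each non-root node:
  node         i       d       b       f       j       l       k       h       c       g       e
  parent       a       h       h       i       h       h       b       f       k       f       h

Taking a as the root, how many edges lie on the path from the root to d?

a – i – f – h – d — 4 edges.

4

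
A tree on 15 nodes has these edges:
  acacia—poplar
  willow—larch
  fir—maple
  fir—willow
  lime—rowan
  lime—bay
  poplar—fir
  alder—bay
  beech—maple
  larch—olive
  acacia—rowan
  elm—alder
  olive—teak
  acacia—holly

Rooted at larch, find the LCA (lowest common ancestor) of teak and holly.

Path teak→root: teak olive larch; path holly→root: holly acacia poplar fir willow larch.
First common node: larch.

larch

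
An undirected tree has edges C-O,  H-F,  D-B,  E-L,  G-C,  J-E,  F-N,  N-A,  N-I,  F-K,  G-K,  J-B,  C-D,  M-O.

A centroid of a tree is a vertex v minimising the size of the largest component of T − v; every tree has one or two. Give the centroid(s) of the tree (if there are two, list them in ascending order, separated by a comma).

C

If C is removed the pieces have sizes 7, 5, 2, all ≤ ⌊15/2⌋ = 7.
No neighbour of C does as well, so C is the unique centroid.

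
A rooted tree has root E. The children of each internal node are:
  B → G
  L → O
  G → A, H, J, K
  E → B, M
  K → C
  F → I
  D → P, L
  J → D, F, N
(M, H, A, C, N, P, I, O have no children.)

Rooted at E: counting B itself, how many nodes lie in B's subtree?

14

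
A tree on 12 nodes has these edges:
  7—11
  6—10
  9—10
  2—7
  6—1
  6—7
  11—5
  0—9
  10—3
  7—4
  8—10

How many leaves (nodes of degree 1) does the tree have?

7

The leaves are 0, 1, 2, 3, 4, 5, 8.
That is 7 leaves.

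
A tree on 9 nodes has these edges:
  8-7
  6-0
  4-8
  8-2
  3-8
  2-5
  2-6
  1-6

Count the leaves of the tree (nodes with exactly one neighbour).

6

Exactly 6 nodes have a single neighbour: 0, 1, 3, 4, 5, 7.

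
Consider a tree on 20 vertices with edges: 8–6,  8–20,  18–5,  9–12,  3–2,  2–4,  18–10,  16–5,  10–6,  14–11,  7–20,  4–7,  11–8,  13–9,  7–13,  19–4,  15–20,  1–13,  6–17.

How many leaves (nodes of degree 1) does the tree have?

8

The leaves are 1, 3, 12, 14, 15, 16, 17, 19.
That is 8 leaves.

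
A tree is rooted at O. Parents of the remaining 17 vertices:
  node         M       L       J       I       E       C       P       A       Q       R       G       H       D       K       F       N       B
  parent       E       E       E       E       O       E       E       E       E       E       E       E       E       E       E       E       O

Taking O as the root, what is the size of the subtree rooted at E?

The subtree rooted at E contains: E, G, Q, J, A, L, I, M, R, K, N, F, P, D, H, C — 16 nodes.

16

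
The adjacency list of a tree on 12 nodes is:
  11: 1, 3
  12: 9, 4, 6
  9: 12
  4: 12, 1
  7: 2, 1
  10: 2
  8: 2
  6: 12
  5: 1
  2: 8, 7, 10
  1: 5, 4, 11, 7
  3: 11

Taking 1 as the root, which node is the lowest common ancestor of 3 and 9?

1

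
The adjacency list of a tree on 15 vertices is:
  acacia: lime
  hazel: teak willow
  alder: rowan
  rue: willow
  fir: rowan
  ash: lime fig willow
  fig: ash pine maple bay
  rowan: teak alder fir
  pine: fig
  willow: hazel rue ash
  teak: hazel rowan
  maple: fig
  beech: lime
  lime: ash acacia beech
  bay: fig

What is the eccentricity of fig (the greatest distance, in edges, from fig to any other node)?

The node farthest from fig is alder (fir also at distance 6), via fig-ash-willow-hazel-teak-rowan-alder — 6 edges.

6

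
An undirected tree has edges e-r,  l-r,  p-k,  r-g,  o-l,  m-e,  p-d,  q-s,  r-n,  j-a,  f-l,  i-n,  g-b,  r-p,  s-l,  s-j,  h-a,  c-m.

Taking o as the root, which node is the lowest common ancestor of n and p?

r

Path n→root: n r l o; path p→root: p r l o.
First common node: r.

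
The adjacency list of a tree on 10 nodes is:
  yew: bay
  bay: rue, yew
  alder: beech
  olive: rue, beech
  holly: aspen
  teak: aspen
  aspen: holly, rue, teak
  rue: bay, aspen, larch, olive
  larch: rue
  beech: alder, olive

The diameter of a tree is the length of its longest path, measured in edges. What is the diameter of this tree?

5

Starting from holly, a farthest node is alder at distance 5.
One longest path: holly-aspen-rue-olive-beech-alder.
So the diameter is 5.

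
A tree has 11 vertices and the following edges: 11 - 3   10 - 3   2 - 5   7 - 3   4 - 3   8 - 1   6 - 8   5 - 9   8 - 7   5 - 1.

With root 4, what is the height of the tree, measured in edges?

The longest root-to-leaf path is 4 – 3 – 7 – 8 – 1 – 5 – 9 (6 edges).

6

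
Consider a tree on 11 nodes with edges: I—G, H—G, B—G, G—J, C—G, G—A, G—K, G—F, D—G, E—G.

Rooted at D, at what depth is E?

2

Path from D to E: D – G – E, which has 2 edges.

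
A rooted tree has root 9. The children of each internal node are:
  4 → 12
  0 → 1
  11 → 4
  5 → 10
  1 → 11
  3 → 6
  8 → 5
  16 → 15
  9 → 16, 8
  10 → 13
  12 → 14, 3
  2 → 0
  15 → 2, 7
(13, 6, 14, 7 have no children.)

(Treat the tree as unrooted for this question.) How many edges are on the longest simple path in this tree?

14

BFS from 13 reaches 6 last, at distance 14; BFS from 6 confirms no node is farther.
Path: 13–10–5–8–9–16–15–2–0–1–11–4–12–3–6.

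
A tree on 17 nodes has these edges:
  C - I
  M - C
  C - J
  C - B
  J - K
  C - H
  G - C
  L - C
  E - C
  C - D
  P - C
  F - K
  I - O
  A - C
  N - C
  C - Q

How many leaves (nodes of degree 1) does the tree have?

Exactly 13 nodes have a single neighbour: A, B, D, E, F, G, H, L, M, N, O, P, Q.

13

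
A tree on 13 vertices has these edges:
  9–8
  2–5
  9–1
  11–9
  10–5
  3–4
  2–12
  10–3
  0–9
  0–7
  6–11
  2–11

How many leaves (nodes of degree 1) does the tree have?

6

The leaves are 1, 4, 6, 7, 8, 12.
That is 6 leaves.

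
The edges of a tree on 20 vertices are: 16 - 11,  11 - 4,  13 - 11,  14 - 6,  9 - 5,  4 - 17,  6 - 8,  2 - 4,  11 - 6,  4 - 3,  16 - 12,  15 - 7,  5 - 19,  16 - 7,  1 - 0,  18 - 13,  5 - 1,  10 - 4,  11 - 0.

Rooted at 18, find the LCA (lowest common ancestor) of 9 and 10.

9's ancestor chain is 9, 5, 1, 0, 11, 13, 18 and 10's is 10, 4, 11, 13, 18; they first meet at 11.

11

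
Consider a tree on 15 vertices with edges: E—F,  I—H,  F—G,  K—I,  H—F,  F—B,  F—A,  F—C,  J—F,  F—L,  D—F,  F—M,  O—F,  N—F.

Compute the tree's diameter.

4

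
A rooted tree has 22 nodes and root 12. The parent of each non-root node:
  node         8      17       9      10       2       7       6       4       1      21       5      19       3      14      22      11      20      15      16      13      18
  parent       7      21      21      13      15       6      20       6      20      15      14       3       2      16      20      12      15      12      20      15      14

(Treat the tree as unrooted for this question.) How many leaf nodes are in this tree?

11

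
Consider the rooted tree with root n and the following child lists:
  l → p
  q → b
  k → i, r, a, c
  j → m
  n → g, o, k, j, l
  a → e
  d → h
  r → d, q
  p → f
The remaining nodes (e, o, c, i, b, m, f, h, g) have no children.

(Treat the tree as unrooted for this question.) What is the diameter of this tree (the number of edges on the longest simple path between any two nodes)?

BFS from f reaches h last, at distance 7; BFS from h confirms no node is farther.
Path: f – p – l – n – k – r – d – h.

7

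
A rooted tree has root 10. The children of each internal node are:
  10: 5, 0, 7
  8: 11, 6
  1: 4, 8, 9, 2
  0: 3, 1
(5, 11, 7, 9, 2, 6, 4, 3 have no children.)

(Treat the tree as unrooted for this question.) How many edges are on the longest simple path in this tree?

5

A longest path is 5 – 10 – 0 – 1 – 8 – 11, with 5 edges.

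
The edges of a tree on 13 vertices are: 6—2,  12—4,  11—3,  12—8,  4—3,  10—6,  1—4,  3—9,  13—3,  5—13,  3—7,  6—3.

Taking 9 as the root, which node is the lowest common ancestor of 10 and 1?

3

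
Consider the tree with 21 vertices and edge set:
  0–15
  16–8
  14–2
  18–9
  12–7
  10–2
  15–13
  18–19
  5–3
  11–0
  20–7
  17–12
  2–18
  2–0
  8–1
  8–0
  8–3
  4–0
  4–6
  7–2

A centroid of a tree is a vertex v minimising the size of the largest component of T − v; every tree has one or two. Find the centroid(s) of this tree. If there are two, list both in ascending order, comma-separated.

0

Delete 0: the remaining components have sizes 10, 5, 2, 2, 1. Max 10 ≤ 10, so 0 is a centroid.
No neighbour of 0 does as well, so 0 is the unique centroid.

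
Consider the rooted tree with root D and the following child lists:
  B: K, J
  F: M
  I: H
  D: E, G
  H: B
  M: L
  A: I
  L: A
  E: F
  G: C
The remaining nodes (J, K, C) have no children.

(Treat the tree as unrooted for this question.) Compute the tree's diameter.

A longest path is C – G – D – E – F – M – L – A – I – H – B – J, with 11 edges.

11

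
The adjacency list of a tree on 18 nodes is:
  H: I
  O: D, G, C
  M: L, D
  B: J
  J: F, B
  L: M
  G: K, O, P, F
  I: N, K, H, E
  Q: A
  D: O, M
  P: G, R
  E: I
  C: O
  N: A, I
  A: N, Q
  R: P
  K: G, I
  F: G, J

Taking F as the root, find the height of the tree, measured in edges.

A deepest node is Q, reached by F-G-K-I-N-A-Q.
That path has 6 edges, so the height is 6.

6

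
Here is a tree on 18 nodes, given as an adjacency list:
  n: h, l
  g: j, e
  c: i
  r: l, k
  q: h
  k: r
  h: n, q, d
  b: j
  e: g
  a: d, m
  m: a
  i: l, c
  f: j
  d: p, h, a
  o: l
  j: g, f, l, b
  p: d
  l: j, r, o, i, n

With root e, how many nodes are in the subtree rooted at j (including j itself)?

The subtree rooted at j contains: j, l, f, b, i, o, n, r, c, h, k, q, d, a, p, m — 16 nodes.

16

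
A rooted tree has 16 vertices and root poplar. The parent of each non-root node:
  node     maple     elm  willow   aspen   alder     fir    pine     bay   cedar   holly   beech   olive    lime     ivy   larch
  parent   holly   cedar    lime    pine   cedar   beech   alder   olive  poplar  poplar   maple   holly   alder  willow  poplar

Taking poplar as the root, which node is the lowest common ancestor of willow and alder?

alder

willow's ancestor chain is willow, lime, alder, cedar, poplar and alder's is alder, cedar, poplar; they first meet at alder.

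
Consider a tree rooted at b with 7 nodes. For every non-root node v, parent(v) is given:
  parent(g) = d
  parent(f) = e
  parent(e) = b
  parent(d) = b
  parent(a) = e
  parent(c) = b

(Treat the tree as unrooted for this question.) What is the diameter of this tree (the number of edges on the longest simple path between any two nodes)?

4

A longest path is g – d – b – e – f, with 4 edges.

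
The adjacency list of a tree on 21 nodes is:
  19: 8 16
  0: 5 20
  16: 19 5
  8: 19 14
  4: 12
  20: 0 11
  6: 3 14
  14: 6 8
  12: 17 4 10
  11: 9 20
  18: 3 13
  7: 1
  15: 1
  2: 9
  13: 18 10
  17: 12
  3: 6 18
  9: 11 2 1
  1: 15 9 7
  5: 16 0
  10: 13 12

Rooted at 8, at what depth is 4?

8

Path from 8 to 4: 8 – 14 – 6 – 3 – 18 – 13 – 10 – 12 – 4, which has 8 edges.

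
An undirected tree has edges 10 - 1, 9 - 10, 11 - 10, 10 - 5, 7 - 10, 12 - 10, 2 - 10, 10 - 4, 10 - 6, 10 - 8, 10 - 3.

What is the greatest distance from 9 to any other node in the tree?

Distances from 9 peak at 2, attained at 7 (2, 4, 6, 3, 1, 5, 8, 11, 12 also at distance 2).
9-10-7

2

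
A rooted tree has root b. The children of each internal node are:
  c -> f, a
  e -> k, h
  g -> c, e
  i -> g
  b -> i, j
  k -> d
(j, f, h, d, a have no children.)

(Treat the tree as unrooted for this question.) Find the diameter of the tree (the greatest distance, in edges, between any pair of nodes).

A longest path is d – k – e – g – i – b – j, with 6 edges.

6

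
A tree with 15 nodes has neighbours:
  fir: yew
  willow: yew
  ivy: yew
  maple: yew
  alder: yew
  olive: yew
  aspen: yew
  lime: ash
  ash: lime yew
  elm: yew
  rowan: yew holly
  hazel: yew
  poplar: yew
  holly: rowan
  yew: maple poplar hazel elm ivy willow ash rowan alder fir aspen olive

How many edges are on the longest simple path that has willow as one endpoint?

A farthest node from willow is lime (holly also at distance 3).
The path willow–yew–ash–lime has 3 edges.

3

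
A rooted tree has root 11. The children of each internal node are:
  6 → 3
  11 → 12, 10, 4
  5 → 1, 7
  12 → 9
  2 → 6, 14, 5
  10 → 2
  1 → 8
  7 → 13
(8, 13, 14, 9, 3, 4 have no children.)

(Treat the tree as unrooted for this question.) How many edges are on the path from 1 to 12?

5

Walking from 1: 1 - 5 - 2 - 10 - 11 - 12. Length 5.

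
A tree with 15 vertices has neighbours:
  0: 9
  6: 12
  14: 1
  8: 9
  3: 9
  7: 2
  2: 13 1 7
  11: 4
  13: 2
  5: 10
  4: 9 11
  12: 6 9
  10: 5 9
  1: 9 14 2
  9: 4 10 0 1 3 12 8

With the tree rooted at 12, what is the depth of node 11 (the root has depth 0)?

Climbing from 11 to the root: 11 → 4 → 9 → 12. That's 3 steps.

3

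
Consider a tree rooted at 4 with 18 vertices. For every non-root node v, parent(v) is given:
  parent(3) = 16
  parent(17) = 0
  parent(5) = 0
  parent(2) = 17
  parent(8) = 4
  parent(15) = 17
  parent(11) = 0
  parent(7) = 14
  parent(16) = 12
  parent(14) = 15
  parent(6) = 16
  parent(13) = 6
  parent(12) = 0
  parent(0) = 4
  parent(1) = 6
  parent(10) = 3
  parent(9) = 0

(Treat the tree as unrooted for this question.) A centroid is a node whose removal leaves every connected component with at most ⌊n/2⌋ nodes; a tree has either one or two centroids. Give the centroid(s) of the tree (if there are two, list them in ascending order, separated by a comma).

0

Removing 0 splits the tree into components of sizes 7, 5, 2, 1, 1, 1; the largest is 7 ≤ ⌊18/2⌋ = 9.
No neighbour of 0 does as well, so 0 is the unique centroid.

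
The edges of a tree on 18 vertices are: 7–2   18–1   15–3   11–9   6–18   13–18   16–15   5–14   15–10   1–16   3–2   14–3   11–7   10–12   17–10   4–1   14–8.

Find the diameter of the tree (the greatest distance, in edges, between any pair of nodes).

9

A longest path is 13–18–1–16–15–3–2–7–11–9, with 9 edges.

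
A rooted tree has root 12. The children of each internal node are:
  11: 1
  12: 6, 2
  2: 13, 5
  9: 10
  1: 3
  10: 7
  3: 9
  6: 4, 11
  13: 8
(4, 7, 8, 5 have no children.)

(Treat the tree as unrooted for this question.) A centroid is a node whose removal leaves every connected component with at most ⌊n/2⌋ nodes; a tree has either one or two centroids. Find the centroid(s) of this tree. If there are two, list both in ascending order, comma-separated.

6

If 6 is removed the pieces have sizes 6, 5, 1, all ≤ ⌊13/2⌋ = 6.
No neighbour of 6 does as well, so 6 is the unique centroid.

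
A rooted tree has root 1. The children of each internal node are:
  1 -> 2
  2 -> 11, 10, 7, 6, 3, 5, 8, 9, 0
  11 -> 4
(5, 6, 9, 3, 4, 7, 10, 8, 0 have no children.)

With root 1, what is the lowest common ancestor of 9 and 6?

2

Ancestors of 9 (toward the root): 9, 2, 1.
Ancestors of 6: 6, 2, 1.
The deepest node appearing in both lists is 2.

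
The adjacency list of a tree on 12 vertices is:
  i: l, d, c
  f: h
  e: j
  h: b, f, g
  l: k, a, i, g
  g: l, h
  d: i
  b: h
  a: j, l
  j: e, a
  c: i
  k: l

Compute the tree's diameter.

Starting from b, a farthest node is e at distance 6.
One longest path: b–h–g–l–a–j–e.
So the diameter is 6.

6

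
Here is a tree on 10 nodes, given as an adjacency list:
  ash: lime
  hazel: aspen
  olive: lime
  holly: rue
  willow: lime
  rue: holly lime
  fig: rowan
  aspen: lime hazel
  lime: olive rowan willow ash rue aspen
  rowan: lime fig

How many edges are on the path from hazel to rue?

3

Walking from hazel: hazel–aspen–lime–rue. Length 3.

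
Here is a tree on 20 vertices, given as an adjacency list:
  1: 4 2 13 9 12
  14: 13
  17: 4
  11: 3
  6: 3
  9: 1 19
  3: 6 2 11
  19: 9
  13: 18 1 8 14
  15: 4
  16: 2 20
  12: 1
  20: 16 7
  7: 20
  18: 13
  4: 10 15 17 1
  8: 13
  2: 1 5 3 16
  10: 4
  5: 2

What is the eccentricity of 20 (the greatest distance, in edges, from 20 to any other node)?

A farthest node from 20 is 18 (17, 14, 19, 8, 10, 15 also at distance 5).
The path 20-16-2-1-13-18 has 5 edges.

5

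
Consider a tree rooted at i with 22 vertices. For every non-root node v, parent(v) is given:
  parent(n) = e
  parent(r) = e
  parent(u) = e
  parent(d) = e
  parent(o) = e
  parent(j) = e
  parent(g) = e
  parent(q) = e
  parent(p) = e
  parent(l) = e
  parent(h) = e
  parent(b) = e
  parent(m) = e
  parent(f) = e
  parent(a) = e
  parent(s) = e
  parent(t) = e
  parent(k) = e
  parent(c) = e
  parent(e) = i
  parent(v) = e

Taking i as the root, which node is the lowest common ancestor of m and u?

e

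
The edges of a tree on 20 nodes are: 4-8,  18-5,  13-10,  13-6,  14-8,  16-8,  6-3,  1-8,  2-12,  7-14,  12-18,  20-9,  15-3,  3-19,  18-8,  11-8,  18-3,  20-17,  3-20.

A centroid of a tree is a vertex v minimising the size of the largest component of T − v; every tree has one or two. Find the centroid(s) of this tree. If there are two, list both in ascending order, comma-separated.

18

Delete 18: the remaining components have sizes 9, 7, 2, 1. Max 9 ≤ 10, so 18 is a centroid.
No neighbour of 18 does as well, so 18 is the unique centroid.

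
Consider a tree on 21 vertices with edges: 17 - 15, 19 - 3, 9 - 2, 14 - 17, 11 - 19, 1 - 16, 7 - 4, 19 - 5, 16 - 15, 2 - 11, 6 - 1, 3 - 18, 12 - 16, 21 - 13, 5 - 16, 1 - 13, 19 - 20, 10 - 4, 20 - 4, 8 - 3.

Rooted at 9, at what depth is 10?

6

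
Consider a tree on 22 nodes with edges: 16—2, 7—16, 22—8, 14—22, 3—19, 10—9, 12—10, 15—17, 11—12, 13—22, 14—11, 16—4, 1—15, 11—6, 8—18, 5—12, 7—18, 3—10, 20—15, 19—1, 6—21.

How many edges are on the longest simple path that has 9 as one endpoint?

10

Distances from 9 peak at 10, attained at 4 (2 also at distance 10).
9–10–12–11–14–22–8–18–7–16–4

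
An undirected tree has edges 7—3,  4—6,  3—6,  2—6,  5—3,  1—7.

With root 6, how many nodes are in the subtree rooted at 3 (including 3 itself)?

3's subtree: {3, 7, 5, 1}, size 4.

4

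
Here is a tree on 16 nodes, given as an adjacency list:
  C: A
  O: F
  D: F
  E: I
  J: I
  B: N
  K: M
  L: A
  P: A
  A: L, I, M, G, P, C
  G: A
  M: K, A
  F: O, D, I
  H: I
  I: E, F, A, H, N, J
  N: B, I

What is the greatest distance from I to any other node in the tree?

The node farthest from I is K, via I-A-M-K — 3 edges.

3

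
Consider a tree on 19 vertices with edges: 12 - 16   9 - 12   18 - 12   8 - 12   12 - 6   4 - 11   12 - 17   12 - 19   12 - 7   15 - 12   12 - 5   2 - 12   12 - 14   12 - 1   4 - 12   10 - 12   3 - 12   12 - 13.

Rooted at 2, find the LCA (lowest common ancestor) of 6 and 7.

12

Path 6→root: 6 12 2; path 7→root: 7 12 2.
First common node: 12.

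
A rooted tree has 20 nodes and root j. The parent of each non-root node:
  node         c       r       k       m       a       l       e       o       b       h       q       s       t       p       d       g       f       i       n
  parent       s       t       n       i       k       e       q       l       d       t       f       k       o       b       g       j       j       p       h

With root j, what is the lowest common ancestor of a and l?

l

Path a→root: a k n h t o l e q f j; path l→root: l e q f j.
First common node: l.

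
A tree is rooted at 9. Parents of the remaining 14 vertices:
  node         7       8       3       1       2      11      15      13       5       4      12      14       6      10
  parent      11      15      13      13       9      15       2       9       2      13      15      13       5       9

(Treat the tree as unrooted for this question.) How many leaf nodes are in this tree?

9

Exactly 9 nodes have a single neighbour: 1, 3, 4, 6, 7, 8, 10, 12, 14.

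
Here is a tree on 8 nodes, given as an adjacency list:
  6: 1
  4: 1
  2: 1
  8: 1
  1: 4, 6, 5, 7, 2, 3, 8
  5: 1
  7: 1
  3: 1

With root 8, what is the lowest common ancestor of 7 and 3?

1

Path 7→root: 7 1 8; path 3→root: 3 1 8.
First common node: 1.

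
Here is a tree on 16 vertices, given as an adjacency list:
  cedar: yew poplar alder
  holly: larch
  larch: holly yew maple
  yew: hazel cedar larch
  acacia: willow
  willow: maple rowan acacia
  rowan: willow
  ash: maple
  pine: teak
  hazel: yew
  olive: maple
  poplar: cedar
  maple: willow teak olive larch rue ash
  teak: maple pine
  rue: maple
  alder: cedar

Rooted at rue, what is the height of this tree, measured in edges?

A deepest node is poplar, reached by rue–maple–larch–yew–cedar–poplar.
That path has 5 edges, so the height is 5.

5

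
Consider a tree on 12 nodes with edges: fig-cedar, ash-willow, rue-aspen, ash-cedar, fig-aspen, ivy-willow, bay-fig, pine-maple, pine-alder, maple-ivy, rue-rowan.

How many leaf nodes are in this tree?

Degree-1 nodes: alder, bay, rowan — 3 of them.

3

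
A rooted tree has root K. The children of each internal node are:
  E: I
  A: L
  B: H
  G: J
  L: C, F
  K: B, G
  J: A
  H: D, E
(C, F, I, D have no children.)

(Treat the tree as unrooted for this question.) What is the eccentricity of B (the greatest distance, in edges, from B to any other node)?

The node farthest from B is F (C also at distance 6), via B-K-G-J-A-L-F — 6 edges.

6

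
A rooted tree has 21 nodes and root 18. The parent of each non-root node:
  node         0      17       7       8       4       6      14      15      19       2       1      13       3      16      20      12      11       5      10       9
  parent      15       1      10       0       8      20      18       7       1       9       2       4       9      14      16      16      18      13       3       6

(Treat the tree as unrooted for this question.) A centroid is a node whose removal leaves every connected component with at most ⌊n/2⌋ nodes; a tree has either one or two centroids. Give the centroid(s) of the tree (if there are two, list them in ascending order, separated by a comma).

9

Delete 9: the remaining components have sizes 9, 7, 4. Max 9 ≤ 10, so 9 is a centroid.
Every other node leaves some component of size > 10, so the centroid is unique.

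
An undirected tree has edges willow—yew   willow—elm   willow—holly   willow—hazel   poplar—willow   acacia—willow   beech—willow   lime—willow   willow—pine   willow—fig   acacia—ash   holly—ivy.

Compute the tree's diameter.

4

BFS from ivy reaches ash last, at distance 4; BFS from ash confirms no node is farther.
Path: ivy–holly–willow–acacia–ash.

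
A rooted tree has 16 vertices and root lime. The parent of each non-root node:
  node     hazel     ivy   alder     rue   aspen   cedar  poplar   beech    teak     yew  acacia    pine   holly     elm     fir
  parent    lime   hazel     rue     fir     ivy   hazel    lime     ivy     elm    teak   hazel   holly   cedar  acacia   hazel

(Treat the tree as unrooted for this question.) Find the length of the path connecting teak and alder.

teak - elm - acacia - hazel - fir - rue - alder: 6 edges.

6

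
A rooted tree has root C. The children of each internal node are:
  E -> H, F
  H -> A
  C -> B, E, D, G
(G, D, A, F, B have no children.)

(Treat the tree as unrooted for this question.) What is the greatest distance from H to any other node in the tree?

Distances from H peak at 3, attained at G (B, D also at distance 3).
H – E – C – G

3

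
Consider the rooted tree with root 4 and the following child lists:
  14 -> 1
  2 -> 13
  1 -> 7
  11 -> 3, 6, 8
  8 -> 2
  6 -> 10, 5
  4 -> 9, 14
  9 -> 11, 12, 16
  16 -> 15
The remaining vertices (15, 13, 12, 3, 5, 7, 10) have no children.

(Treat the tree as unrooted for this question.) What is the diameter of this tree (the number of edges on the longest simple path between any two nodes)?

A longest path is 7 - 1 - 14 - 4 - 9 - 11 - 8 - 2 - 13, with 8 edges.

8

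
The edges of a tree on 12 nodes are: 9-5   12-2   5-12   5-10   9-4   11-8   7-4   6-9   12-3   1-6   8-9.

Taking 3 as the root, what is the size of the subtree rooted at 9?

9's subtree: {9, 6, 8, 4, 1, 11, 7}, size 7.

7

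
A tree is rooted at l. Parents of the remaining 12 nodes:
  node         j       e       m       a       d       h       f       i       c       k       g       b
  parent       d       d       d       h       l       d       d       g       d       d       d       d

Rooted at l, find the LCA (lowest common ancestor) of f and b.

f's ancestor chain is f, d, l and b's is b, d, l; they first meet at d.

d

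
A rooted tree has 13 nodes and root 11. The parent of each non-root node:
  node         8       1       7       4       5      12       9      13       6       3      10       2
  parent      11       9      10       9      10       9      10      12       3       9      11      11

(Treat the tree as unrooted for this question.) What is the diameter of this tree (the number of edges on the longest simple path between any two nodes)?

Starting from 8, a farthest node is 6 at distance 5.
One longest path: 8-11-10-9-3-6.
So the diameter is 5.

5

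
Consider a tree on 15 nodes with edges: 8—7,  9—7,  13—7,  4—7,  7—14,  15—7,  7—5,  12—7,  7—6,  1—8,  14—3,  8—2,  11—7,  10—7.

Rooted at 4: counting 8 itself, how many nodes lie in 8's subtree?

The subtree rooted at 8 contains: 8, 1, 2 — 3 nodes.

3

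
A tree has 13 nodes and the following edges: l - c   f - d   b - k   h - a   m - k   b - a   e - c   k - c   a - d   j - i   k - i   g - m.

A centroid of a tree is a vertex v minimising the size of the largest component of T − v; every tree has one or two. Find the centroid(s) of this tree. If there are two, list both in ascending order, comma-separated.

k

Delete k: the remaining components have sizes 5, 3, 2, 2. Max 5 ≤ 6, so k is a centroid.
Every other node leaves some component of size > 6, so the centroid is unique.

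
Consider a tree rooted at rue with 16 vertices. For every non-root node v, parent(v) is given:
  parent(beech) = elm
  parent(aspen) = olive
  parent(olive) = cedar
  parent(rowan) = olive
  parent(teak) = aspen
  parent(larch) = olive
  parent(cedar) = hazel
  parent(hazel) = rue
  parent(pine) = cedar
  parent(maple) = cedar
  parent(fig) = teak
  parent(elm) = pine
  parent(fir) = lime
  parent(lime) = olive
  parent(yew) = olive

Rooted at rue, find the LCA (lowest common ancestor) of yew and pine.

cedar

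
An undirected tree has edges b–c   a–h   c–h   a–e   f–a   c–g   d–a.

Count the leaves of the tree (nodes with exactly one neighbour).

Degree-1 nodes: b, d, e, f, g — 5 of them.

5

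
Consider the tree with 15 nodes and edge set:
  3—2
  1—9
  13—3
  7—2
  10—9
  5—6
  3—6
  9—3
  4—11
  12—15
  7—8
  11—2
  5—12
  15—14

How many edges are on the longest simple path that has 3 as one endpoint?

5

A farthest node from 3 is 14.
The path 3–6–5–12–15–14 has 5 edges.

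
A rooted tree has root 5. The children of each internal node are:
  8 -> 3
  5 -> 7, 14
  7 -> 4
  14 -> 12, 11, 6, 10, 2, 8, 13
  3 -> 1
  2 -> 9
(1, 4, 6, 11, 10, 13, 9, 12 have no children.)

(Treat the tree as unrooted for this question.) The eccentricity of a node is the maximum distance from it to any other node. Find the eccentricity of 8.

Distances from 8 peak at 4, attained at 4.
8 – 14 – 5 – 7 – 4

4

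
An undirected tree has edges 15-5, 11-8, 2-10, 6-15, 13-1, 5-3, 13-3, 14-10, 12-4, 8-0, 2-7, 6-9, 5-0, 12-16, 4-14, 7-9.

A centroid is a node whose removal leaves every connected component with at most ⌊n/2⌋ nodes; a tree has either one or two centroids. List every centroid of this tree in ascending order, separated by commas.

6

Removing 6 splits the tree into components of sizes 8, 8; the largest is 8 ≤ ⌊17/2⌋ = 8.
No neighbour of 6 does as well, so 6 is the unique centroid.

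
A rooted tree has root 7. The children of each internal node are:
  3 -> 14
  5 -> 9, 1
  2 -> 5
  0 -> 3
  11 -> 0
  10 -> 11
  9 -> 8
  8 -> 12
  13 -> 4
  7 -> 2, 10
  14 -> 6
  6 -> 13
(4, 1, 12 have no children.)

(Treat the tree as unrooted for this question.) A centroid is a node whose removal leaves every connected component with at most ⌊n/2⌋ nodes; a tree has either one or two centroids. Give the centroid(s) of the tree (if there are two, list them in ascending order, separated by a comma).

If 10 is removed the pieces have sizes 7, 7, all ≤ ⌊15/2⌋ = 7.
Every other node leaves some component of size > 7, so the centroid is unique.

10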